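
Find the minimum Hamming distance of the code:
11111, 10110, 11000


Comparing all pairs, minimum distance: 2
Can detect 1 errors, correct 0 errors

2


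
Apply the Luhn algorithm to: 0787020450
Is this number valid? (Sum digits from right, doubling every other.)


Luhn sum = 28
28 mod 10 = 8

Invalid (Luhn sum mod 10 = 8)


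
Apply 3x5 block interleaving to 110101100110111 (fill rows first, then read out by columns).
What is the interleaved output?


Matrix:
  11010
  11001
  10111
Read columns: 111110001101011

111110001101011


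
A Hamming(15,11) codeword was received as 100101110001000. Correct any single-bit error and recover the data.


Syndrome = 0: no error detected

Data: 00110001000 (no errors)


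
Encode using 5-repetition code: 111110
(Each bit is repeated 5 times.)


Each bit -> 5 copies

111111111111111111111111100000


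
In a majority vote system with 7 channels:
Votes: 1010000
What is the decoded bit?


Ones: 2 out of 7
Threshold: 4

0 (2/7 voted 1)


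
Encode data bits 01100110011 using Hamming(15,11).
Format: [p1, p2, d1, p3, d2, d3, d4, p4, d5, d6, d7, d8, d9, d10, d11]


Parity bits: p1=1, p2=1, p3=0, p4=0

110011000110011


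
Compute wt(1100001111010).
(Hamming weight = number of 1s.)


Counting 1s in 1100001111010

7


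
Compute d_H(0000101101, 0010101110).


XOR: 0010000011
Count of 1s: 3

3


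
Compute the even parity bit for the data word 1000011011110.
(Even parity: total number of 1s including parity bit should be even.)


Number of 1s in data: 7
Parity bit: 1

1


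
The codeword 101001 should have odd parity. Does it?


Number of 1s: 3

Yes, parity is correct (3 ones)


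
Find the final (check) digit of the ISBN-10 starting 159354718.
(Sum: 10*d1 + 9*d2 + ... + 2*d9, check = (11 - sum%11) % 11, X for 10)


Weighted sum: 245
245 mod 11 = 3

Check digit: 8


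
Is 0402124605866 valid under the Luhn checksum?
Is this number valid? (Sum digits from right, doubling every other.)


Luhn sum = 42
42 mod 10 = 2

Invalid (Luhn sum mod 10 = 2)


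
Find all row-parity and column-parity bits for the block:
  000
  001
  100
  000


Row parities: 0110
Column parities: 101

Row P: 0110, Col P: 101, Corner: 0


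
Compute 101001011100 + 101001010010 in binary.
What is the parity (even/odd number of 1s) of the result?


101001011100 = 2652
101001010010 = 2642
Sum = 5294 = 1010010101110
1s count = 7

odd parity (7 ones in 1010010101110)


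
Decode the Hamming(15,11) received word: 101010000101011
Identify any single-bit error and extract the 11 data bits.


Syndrome = 0: no error detected

Data: 11000101011 (no errors)


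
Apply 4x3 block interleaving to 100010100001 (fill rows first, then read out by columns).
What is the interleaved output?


Matrix:
  100
  010
  100
  001
Read columns: 101001000001

101001000001


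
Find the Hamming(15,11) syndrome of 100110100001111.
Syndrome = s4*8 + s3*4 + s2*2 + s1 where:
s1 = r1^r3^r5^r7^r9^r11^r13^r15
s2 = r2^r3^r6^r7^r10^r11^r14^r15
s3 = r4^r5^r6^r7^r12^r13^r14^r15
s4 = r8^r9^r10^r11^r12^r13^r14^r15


s1=1, s2=1, s3=1, s4=0

Syndrome = 7 (error at position 7)


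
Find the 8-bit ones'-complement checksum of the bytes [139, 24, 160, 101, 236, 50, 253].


Sum = 963 mod 256 = 195
Complement = 60

60


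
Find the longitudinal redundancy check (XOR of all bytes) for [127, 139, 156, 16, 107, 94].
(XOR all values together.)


XOR chain: 127 ^ 139 ^ 156 ^ 16 ^ 107 ^ 94 = 77

77


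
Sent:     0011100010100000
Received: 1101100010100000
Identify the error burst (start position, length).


XOR: 1110000000000000

Burst at position 0, length 3


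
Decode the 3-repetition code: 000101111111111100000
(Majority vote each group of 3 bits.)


Groups: 000, 101, 111, 111, 111, 100, 000
Majority votes: 0111100

0111100


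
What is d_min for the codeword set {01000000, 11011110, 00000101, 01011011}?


Comparing all pairs, minimum distance: 3
Can detect 2 errors, correct 1 errors

3


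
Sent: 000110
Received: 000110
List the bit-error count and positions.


XOR: 000000

0 errors (received matches sent)


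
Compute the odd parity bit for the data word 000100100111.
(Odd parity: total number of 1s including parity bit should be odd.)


Number of 1s in data: 5
Parity bit: 0

0


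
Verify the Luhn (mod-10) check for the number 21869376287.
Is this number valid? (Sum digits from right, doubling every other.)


Luhn sum = 56
56 mod 10 = 6

Invalid (Luhn sum mod 10 = 6)


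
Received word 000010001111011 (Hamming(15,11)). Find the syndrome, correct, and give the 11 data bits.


Syndrome = 0: no error detected

Data: 01001111011 (no errors)


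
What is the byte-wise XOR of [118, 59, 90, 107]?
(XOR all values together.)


XOR chain: 118 ^ 59 ^ 90 ^ 107 = 124

124


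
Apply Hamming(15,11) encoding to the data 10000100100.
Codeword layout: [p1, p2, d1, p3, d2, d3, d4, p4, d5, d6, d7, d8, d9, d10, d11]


Parity bits: p1=0, p2=0, p3=1, p4=0

001100000100100


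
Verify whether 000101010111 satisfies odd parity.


Number of 1s: 6

No, parity error (6 ones)


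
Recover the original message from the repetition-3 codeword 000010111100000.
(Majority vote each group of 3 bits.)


Groups: 000, 010, 111, 100, 000
Majority votes: 00100

00100


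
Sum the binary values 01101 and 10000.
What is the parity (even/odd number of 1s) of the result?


01101 = 13
10000 = 16
Sum = 29 = 11101
1s count = 4

even parity (4 ones in 11101)


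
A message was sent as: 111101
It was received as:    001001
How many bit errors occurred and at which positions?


XOR: 110100

3 error(s) at position(s): 0, 1, 3


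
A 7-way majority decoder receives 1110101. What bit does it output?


Ones: 5 out of 7
Threshold: 4

1 (5/7 voted 1)


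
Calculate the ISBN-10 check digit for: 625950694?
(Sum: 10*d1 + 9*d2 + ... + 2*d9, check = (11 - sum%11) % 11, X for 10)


Weighted sum: 270
270 mod 11 = 6

Check digit: 5


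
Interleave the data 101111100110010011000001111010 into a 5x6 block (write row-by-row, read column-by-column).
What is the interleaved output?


Matrix:
  101111
  100110
  010011
  000001
  111010
Read columns: 110010010110001110001110110110

110010010110001110001110110110


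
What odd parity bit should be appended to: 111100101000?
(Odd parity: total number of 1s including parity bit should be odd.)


Number of 1s in data: 6
Parity bit: 1

1


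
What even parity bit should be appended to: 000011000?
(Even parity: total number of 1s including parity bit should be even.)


Number of 1s in data: 2
Parity bit: 0

0


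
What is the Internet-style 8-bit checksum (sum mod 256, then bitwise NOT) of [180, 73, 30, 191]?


Sum = 474 mod 256 = 218
Complement = 37

37


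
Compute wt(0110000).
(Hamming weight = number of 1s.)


Counting 1s in 0110000

2


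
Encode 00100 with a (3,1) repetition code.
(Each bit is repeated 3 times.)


Each bit -> 3 copies

000000111000000


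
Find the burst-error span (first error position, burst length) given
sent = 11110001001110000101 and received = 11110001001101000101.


XOR: 00000000000011000000

Burst at position 12, length 2


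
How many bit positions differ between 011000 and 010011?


XOR: 001011
Count of 1s: 3

3


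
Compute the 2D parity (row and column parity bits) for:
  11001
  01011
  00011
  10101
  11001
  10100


Row parities: 110110
Column parities: 01001

Row P: 110110, Col P: 01001, Corner: 0


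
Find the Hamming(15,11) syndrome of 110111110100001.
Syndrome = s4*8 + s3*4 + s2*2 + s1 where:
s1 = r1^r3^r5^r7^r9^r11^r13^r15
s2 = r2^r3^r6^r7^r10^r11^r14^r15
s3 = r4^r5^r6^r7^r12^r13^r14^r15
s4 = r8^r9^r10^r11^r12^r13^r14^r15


s1=0, s2=1, s3=1, s4=1

Syndrome = 14 (error at position 14)


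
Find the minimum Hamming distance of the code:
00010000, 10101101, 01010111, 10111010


Comparing all pairs, minimum distance: 4
Can detect 3 errors, correct 1 errors

4


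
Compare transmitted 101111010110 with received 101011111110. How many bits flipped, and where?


XOR: 000100101000

3 error(s) at position(s): 3, 6, 8


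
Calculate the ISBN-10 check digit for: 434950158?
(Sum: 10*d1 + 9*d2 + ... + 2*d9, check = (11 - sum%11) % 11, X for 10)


Weighted sum: 227
227 mod 11 = 7

Check digit: 4


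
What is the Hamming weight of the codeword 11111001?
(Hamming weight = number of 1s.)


Counting 1s in 11111001

6


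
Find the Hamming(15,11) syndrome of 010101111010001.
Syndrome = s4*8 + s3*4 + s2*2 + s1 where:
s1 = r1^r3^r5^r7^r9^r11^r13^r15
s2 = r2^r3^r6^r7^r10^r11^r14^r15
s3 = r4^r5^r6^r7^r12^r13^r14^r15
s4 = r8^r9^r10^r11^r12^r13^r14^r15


s1=0, s2=1, s3=0, s4=0

Syndrome = 2 (error at position 2)


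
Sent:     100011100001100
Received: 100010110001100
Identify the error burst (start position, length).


XOR: 000001010000000

Burst at position 5, length 3


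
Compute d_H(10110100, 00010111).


XOR: 10100011
Count of 1s: 4

4


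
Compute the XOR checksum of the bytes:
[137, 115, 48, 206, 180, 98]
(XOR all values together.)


XOR chain: 137 ^ 115 ^ 48 ^ 206 ^ 180 ^ 98 = 210

210


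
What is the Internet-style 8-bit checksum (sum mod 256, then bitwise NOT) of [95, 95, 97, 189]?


Sum = 476 mod 256 = 220
Complement = 35

35


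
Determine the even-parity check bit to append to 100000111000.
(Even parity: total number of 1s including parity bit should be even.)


Number of 1s in data: 4
Parity bit: 0

0


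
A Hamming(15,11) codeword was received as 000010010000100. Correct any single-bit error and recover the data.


Syndrome = 0: no error detected

Data: 01000000100 (no errors)


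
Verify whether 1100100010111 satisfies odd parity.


Number of 1s: 7

Yes, parity is correct (7 ones)


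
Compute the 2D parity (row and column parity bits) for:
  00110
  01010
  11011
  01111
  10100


Row parities: 00000
Column parities: 01100

Row P: 00000, Col P: 01100, Corner: 0


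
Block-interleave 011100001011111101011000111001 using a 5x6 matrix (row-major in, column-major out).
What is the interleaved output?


Matrix:
  011100
  001011
  111101
  011000
  111001
Read columns: 001011011111111101000100001101

001011011111111101000100001101


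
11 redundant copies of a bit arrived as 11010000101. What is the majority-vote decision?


Ones: 5 out of 11
Threshold: 6

0 (5/11 voted 1)


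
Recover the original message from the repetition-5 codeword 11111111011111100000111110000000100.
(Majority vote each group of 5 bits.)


Groups: 11111, 11101, 11111, 00000, 11111, 00000, 00100
Majority votes: 1110100

1110100


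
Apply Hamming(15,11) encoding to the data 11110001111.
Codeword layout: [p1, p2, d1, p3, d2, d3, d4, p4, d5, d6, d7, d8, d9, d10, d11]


Parity bits: p1=1, p2=1, p3=1, p4=0

111111100001111


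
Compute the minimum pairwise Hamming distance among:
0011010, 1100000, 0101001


Comparing all pairs, minimum distance: 3
Can detect 2 errors, correct 1 errors

3


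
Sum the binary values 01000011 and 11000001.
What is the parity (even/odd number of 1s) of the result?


01000011 = 67
11000001 = 193
Sum = 260 = 100000100
1s count = 2

even parity (2 ones in 100000100)


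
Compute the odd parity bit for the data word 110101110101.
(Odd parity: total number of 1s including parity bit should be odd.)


Number of 1s in data: 8
Parity bit: 1

1


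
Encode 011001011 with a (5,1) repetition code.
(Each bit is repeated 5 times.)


Each bit -> 5 copies

000001111111111000000000011111000001111111111


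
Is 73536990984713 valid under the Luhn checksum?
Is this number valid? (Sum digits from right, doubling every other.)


Luhn sum = 70
70 mod 10 = 0

Valid (Luhn sum mod 10 = 0)


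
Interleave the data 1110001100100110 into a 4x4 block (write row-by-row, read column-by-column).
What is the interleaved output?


Matrix:
  1110
  0011
  0010
  0110
Read columns: 1000100111110100

1000100111110100


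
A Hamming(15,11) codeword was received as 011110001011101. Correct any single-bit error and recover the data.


Syndrome = 12: error at position 12

Data: 11001010101 (corrected bit 12)


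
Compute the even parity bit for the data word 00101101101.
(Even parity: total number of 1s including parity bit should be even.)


Number of 1s in data: 6
Parity bit: 0

0


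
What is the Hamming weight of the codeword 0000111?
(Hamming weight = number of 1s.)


Counting 1s in 0000111

3


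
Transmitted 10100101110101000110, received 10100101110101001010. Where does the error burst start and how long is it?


XOR: 00000000000000001100

Burst at position 16, length 2


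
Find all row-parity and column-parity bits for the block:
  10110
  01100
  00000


Row parities: 100
Column parities: 11010

Row P: 100, Col P: 11010, Corner: 1


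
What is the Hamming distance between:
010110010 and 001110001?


XOR: 011000011
Count of 1s: 4

4


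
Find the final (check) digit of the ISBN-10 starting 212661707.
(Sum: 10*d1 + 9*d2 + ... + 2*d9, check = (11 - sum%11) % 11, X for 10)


Weighted sum: 170
170 mod 11 = 5

Check digit: 6


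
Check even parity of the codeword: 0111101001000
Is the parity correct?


Number of 1s: 6

Yes, parity is correct (6 ones)


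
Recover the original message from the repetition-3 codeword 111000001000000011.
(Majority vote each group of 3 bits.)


Groups: 111, 000, 001, 000, 000, 011
Majority votes: 100001

100001


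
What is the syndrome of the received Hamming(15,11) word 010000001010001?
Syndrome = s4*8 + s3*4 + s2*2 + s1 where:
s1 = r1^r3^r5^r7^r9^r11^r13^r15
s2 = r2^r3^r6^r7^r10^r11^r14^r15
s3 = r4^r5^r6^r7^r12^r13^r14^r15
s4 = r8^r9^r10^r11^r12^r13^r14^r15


s1=1, s2=1, s3=1, s4=1

Syndrome = 15 (error at position 15)


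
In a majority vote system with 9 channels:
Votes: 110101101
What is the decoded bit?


Ones: 6 out of 9
Threshold: 5

1 (6/9 voted 1)


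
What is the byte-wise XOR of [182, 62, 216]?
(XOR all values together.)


XOR chain: 182 ^ 62 ^ 216 = 80

80


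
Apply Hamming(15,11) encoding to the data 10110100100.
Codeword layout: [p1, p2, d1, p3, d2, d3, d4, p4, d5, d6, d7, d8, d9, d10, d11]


Parity bits: p1=1, p2=0, p3=1, p4=0

101101100100100


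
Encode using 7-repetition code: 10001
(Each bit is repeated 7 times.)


Each bit -> 7 copies

11111110000000000000000000001111111


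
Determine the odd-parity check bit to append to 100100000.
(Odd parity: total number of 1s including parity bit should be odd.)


Number of 1s in data: 2
Parity bit: 1

1


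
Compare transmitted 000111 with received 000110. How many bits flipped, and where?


XOR: 000001

1 error(s) at position(s): 5


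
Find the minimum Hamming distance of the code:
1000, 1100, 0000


Comparing all pairs, minimum distance: 1
Can detect 0 errors, correct 0 errors

1


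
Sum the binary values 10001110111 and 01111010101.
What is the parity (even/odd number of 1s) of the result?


10001110111 = 1143
01111010101 = 981
Sum = 2124 = 100001001100
1s count = 4

even parity (4 ones in 100001001100)


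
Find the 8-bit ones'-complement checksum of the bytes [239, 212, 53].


Sum = 504 mod 256 = 248
Complement = 7

7


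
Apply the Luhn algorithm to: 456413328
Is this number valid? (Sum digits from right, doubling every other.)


Luhn sum = 41
41 mod 10 = 1

Invalid (Luhn sum mod 10 = 1)


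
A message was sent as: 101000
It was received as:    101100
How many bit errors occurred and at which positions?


XOR: 000100

1 error(s) at position(s): 3


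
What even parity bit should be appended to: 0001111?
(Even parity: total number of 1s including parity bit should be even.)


Number of 1s in data: 4
Parity bit: 0

0


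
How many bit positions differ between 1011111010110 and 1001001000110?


XOR: 0010110010000
Count of 1s: 4

4


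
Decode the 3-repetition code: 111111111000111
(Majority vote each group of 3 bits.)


Groups: 111, 111, 111, 000, 111
Majority votes: 11101

11101


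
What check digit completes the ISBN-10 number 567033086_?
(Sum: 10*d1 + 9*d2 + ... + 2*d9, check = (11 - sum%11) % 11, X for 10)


Weighted sum: 229
229 mod 11 = 9

Check digit: 2


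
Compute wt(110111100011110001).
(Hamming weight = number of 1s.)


Counting 1s in 110111100011110001

11


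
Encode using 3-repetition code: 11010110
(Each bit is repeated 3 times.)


Each bit -> 3 copies

111111000111000111111000


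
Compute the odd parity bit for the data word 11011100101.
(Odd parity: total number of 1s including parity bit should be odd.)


Number of 1s in data: 7
Parity bit: 0

0


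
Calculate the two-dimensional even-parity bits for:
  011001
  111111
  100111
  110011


Row parities: 1000
Column parities: 110010

Row P: 1000, Col P: 110010, Corner: 1


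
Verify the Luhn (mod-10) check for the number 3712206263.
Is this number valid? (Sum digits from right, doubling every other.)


Luhn sum = 32
32 mod 10 = 2

Invalid (Luhn sum mod 10 = 2)


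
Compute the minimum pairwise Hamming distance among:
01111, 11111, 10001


Comparing all pairs, minimum distance: 1
Can detect 0 errors, correct 0 errors

1


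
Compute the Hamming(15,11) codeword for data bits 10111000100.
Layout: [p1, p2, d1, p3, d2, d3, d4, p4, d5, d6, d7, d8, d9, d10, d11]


Parity bits: p1=0, p2=1, p3=1, p4=0

011101101000100


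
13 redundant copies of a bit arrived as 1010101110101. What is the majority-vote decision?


Ones: 8 out of 13
Threshold: 7

1 (8/13 voted 1)


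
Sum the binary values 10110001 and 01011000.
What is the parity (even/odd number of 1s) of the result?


10110001 = 177
01011000 = 88
Sum = 265 = 100001001
1s count = 3

odd parity (3 ones in 100001001)


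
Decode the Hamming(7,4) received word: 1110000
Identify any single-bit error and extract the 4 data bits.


Syndrome = 0: no error detected

Data: 1000 (no errors)


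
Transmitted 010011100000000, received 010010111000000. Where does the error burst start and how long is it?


XOR: 000001011000000

Burst at position 5, length 4


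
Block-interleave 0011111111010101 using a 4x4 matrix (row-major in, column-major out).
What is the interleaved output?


Matrix:
  0011
  1111
  1101
  0101
Read columns: 0110011111001111

0110011111001111


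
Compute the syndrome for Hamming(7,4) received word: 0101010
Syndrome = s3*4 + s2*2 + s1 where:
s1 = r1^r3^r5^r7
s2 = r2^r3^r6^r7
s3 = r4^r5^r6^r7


s1=0, s2=0, s3=0

Syndrome = 0 (no error)


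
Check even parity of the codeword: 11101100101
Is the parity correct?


Number of 1s: 7

No, parity error (7 ones)


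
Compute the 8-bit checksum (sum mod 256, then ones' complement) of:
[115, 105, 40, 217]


Sum = 477 mod 256 = 221
Complement = 34

34


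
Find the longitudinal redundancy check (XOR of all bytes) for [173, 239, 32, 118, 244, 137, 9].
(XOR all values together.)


XOR chain: 173 ^ 239 ^ 32 ^ 118 ^ 244 ^ 137 ^ 9 = 96

96


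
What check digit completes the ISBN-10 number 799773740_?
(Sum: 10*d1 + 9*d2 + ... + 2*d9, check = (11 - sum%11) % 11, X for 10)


Weighted sum: 369
369 mod 11 = 6

Check digit: 5


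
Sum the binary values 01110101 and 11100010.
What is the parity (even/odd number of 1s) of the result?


01110101 = 117
11100010 = 226
Sum = 343 = 101010111
1s count = 6

even parity (6 ones in 101010111)


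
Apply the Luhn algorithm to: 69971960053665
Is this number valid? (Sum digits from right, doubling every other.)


Luhn sum = 67
67 mod 10 = 7

Invalid (Luhn sum mod 10 = 7)


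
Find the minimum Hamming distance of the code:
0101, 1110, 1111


Comparing all pairs, minimum distance: 1
Can detect 0 errors, correct 0 errors

1


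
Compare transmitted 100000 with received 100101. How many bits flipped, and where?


XOR: 000101

2 error(s) at position(s): 3, 5


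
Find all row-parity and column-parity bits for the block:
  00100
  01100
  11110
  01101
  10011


Row parities: 10011
Column parities: 01000

Row P: 10011, Col P: 01000, Corner: 1


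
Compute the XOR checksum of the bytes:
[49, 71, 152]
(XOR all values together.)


XOR chain: 49 ^ 71 ^ 152 = 238

238


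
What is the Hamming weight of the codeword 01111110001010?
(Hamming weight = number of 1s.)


Counting 1s in 01111110001010

8


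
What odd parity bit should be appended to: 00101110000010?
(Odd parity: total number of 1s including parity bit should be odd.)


Number of 1s in data: 5
Parity bit: 0

0


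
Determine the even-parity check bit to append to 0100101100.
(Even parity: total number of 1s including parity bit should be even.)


Number of 1s in data: 4
Parity bit: 0

0


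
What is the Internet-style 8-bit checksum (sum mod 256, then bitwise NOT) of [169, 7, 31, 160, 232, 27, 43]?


Sum = 669 mod 256 = 157
Complement = 98

98


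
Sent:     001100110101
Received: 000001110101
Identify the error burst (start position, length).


XOR: 001101000000

Burst at position 2, length 4


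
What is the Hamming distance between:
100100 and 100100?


XOR: 000000
Count of 1s: 0

0


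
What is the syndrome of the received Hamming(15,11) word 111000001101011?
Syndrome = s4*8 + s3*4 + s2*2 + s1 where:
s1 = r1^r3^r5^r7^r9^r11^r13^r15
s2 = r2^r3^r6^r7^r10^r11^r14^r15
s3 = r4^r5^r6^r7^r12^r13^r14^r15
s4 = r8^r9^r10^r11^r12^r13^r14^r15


s1=0, s2=1, s3=1, s4=1

Syndrome = 14 (error at position 14)


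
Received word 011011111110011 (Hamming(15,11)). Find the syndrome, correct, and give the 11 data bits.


Syndrome = 4: error at position 4

Data: 11111110011 (corrected bit 4)


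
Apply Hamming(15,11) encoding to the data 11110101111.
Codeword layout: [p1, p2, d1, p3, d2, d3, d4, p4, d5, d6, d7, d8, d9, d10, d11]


Parity bits: p1=1, p2=0, p3=1, p4=1

101111110101111


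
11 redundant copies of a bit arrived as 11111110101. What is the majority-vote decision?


Ones: 9 out of 11
Threshold: 6

1 (9/11 voted 1)


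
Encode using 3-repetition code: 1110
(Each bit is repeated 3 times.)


Each bit -> 3 copies

111111111000


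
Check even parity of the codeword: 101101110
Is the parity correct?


Number of 1s: 6

Yes, parity is correct (6 ones)


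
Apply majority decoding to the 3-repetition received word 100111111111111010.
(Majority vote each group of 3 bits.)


Groups: 100, 111, 111, 111, 111, 010
Majority votes: 011110

011110


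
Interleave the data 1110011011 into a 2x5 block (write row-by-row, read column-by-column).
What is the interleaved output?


Matrix:
  11100
  11011
Read columns: 1111100101

1111100101


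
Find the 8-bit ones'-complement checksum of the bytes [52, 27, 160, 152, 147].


Sum = 538 mod 256 = 26
Complement = 229

229


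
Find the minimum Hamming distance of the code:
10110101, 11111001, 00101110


Comparing all pairs, minimum distance: 3
Can detect 2 errors, correct 1 errors

3


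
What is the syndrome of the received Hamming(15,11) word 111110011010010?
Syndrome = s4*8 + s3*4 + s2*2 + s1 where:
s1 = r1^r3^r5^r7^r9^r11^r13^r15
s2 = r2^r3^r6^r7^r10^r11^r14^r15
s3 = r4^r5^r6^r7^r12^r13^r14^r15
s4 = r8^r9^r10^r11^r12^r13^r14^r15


s1=1, s2=0, s3=1, s4=0

Syndrome = 5 (error at position 5)


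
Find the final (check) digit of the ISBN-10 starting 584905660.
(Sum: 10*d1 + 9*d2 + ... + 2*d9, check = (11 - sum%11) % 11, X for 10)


Weighted sum: 284
284 mod 11 = 9

Check digit: 2


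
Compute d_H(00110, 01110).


XOR: 01000
Count of 1s: 1

1


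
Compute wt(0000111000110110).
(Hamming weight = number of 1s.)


Counting 1s in 0000111000110110

7


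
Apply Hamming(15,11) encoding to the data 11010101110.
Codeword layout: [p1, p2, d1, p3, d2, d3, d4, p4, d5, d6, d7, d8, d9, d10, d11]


Parity bits: p1=0, p2=0, p3=1, p4=0

001110100101110


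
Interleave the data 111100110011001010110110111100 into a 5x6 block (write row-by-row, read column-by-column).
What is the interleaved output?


Matrix:
  111100
  110011
  001010
  110110
  111100
Read columns: 110111101110101100110111001000

110111101110101100110111001000


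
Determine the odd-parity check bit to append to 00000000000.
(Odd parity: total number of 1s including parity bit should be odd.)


Number of 1s in data: 0
Parity bit: 1

1


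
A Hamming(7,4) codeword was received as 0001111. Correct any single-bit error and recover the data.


Syndrome = 0: no error detected

Data: 0111 (no errors)


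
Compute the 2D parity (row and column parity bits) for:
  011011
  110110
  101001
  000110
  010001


Row parities: 00100
Column parities: 010011

Row P: 00100, Col P: 010011, Corner: 1


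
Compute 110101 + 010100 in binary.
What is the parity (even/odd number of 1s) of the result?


110101 = 53
010100 = 20
Sum = 73 = 1001001
1s count = 3

odd parity (3 ones in 1001001)


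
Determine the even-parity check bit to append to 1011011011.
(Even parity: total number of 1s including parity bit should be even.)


Number of 1s in data: 7
Parity bit: 1

1


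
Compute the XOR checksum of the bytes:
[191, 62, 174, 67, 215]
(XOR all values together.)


XOR chain: 191 ^ 62 ^ 174 ^ 67 ^ 215 = 187

187


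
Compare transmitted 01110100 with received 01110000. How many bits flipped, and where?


XOR: 00000100

1 error(s) at position(s): 5


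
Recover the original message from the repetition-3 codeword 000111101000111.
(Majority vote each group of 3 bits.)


Groups: 000, 111, 101, 000, 111
Majority votes: 01101

01101


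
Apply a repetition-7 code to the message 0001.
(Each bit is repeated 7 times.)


Each bit -> 7 copies

0000000000000000000001111111


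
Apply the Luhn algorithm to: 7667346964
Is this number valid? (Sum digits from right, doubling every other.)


Luhn sum = 50
50 mod 10 = 0

Valid (Luhn sum mod 10 = 0)


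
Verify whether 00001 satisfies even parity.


Number of 1s: 1

No, parity error (1 ones)


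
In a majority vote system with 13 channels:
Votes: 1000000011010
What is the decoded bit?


Ones: 4 out of 13
Threshold: 7

0 (4/13 voted 1)


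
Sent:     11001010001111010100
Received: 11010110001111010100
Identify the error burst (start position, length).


XOR: 00011100000000000000

Burst at position 3, length 3


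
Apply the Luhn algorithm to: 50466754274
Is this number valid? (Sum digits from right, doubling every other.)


Luhn sum = 47
47 mod 10 = 7

Invalid (Luhn sum mod 10 = 7)


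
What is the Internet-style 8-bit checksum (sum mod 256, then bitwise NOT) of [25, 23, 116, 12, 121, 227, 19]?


Sum = 543 mod 256 = 31
Complement = 224

224


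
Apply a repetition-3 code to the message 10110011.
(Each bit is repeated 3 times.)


Each bit -> 3 copies

111000111111000000111111


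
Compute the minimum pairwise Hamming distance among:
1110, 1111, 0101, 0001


Comparing all pairs, minimum distance: 1
Can detect 0 errors, correct 0 errors

1


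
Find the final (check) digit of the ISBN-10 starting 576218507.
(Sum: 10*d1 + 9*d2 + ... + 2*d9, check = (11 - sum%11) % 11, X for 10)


Weighted sum: 255
255 mod 11 = 2

Check digit: 9


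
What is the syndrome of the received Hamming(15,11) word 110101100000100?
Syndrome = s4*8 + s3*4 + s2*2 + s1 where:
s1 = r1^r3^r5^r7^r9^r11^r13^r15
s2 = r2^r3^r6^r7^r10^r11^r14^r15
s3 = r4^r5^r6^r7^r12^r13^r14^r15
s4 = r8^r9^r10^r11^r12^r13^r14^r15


s1=1, s2=1, s3=0, s4=1

Syndrome = 11 (error at position 11)


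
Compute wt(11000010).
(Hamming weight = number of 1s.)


Counting 1s in 11000010

3


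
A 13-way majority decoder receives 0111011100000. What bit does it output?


Ones: 6 out of 13
Threshold: 7

0 (6/13 voted 1)


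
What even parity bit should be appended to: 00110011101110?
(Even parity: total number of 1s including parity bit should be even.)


Number of 1s in data: 8
Parity bit: 0

0


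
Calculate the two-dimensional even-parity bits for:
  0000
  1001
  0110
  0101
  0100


Row parities: 00001
Column parities: 1110

Row P: 00001, Col P: 1110, Corner: 1


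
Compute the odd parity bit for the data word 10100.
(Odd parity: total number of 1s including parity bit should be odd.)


Number of 1s in data: 2
Parity bit: 1

1


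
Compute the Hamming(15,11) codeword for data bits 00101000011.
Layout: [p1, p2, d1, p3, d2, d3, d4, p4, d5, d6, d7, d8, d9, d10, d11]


Parity bits: p1=0, p2=1, p3=1, p4=1

010101011000011


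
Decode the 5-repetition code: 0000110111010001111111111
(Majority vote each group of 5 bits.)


Groups: 00001, 10111, 01000, 11111, 11111
Majority votes: 01011

01011


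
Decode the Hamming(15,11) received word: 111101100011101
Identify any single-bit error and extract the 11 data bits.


Syndrome = 0: no error detected

Data: 10110011101 (no errors)


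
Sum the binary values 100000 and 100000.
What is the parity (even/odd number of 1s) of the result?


100000 = 32
100000 = 32
Sum = 64 = 1000000
1s count = 1

odd parity (1 ones in 1000000)


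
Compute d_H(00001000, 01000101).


XOR: 01001101
Count of 1s: 4

4


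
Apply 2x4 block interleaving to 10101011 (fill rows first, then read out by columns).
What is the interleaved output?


Matrix:
  1010
  1011
Read columns: 11001101

11001101


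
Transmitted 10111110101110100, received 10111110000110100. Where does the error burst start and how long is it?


XOR: 00000000101000000

Burst at position 8, length 3


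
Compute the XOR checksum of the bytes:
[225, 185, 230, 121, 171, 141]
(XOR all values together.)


XOR chain: 225 ^ 185 ^ 230 ^ 121 ^ 171 ^ 141 = 225

225


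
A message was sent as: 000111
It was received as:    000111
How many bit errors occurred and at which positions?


XOR: 000000

0 errors (received matches sent)


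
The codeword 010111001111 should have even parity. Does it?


Number of 1s: 8

Yes, parity is correct (8 ones)


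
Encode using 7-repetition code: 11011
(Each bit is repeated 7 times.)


Each bit -> 7 copies

11111111111111000000011111111111111


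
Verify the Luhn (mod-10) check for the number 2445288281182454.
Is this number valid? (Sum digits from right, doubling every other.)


Luhn sum = 73
73 mod 10 = 3

Invalid (Luhn sum mod 10 = 3)


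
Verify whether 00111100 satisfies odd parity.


Number of 1s: 4

No, parity error (4 ones)


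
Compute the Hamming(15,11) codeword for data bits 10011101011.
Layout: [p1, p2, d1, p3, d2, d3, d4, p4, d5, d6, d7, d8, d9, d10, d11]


Parity bits: p1=0, p2=1, p3=0, p4=1

011000111101011


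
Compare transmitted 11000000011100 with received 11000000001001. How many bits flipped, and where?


XOR: 00000000010101

3 error(s) at position(s): 9, 11, 13


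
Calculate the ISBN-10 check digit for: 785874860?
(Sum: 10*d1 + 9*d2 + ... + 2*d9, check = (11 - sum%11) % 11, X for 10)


Weighted sum: 350
350 mod 11 = 9

Check digit: 2


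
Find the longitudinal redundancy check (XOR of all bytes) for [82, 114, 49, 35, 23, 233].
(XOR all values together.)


XOR chain: 82 ^ 114 ^ 49 ^ 35 ^ 23 ^ 233 = 204

204


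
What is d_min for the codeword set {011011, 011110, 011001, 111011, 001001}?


Comparing all pairs, minimum distance: 1
Can detect 0 errors, correct 0 errors

1


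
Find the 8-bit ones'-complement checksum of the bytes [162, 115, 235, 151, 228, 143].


Sum = 1034 mod 256 = 10
Complement = 245

245


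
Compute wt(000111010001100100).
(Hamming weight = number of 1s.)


Counting 1s in 000111010001100100

7


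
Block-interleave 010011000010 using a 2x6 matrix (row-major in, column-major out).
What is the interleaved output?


Matrix:
  010011
  000010
Read columns: 001000001110

001000001110


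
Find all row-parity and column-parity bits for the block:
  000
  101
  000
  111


Row parities: 0001
Column parities: 010

Row P: 0001, Col P: 010, Corner: 1


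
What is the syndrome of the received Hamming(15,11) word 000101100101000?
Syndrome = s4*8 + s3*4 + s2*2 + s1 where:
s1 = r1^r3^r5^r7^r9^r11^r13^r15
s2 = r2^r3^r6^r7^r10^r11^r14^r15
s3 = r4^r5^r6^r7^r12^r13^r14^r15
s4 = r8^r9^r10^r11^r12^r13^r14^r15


s1=1, s2=1, s3=0, s4=0

Syndrome = 3 (error at position 3)


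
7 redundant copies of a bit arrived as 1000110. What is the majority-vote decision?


Ones: 3 out of 7
Threshold: 4

0 (3/7 voted 1)


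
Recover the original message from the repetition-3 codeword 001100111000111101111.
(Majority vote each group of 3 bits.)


Groups: 001, 100, 111, 000, 111, 101, 111
Majority votes: 0010111

0010111


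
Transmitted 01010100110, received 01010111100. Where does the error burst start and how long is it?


XOR: 00000011010

Burst at position 6, length 4


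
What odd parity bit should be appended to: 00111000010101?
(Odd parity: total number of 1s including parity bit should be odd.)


Number of 1s in data: 6
Parity bit: 1

1


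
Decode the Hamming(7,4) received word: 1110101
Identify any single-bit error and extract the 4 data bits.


Syndrome = 2: error at position 2

Data: 1101 (corrected bit 2)


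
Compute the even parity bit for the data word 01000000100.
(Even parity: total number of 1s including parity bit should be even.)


Number of 1s in data: 2
Parity bit: 0

0


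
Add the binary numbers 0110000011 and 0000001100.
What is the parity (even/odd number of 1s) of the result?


0110000011 = 387
0000001100 = 12
Sum = 399 = 110001111
1s count = 6

even parity (6 ones in 110001111)


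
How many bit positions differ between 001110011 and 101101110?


XOR: 100011101
Count of 1s: 5

5


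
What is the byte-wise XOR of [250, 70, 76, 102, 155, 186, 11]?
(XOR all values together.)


XOR chain: 250 ^ 70 ^ 76 ^ 102 ^ 155 ^ 186 ^ 11 = 188

188


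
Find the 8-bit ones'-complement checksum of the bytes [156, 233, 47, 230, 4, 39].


Sum = 709 mod 256 = 197
Complement = 58

58


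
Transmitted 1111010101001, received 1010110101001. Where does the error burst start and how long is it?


XOR: 0101100000000

Burst at position 1, length 4


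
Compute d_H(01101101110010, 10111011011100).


XOR: 11010110101110
Count of 1s: 9

9


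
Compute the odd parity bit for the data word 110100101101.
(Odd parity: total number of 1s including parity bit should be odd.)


Number of 1s in data: 7
Parity bit: 0

0


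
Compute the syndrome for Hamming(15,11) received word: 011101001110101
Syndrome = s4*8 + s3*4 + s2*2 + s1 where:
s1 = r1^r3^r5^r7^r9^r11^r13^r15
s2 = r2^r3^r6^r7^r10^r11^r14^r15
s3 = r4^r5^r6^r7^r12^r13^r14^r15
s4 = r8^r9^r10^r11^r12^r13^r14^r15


s1=1, s2=0, s3=0, s4=1

Syndrome = 9 (error at position 9)


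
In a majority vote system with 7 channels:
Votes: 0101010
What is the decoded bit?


Ones: 3 out of 7
Threshold: 4

0 (3/7 voted 1)


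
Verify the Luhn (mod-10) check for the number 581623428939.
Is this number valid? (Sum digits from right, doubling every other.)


Luhn sum = 65
65 mod 10 = 5

Invalid (Luhn sum mod 10 = 5)


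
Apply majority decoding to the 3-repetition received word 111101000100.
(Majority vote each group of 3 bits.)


Groups: 111, 101, 000, 100
Majority votes: 1100

1100


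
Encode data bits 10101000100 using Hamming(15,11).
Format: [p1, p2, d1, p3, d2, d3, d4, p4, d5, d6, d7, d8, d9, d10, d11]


Parity bits: p1=1, p2=0, p3=0, p4=0

101001001000100


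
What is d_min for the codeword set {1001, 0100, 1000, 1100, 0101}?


Comparing all pairs, minimum distance: 1
Can detect 0 errors, correct 0 errors

1


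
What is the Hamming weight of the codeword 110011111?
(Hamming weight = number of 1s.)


Counting 1s in 110011111

7


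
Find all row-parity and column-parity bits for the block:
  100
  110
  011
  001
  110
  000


Row parities: 100100
Column parities: 110

Row P: 100100, Col P: 110, Corner: 0


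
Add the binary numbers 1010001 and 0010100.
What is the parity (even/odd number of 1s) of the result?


1010001 = 81
0010100 = 20
Sum = 101 = 1100101
1s count = 4

even parity (4 ones in 1100101)


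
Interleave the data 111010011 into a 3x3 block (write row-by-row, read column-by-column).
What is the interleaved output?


Matrix:
  111
  010
  011
Read columns: 100111101

100111101


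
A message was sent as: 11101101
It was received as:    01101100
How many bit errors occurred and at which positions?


XOR: 10000001

2 error(s) at position(s): 0, 7


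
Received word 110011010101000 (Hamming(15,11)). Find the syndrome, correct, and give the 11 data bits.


Syndrome = 14: error at position 14

Data: 01100101010 (corrected bit 14)


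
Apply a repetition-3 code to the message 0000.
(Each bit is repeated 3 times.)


Each bit -> 3 copies

000000000000


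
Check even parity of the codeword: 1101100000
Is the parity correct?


Number of 1s: 4

Yes, parity is correct (4 ones)


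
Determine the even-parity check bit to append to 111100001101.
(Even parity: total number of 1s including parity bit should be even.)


Number of 1s in data: 7
Parity bit: 1

1


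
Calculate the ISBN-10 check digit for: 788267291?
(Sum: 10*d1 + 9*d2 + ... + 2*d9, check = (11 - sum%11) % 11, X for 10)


Weighted sum: 328
328 mod 11 = 9

Check digit: 2


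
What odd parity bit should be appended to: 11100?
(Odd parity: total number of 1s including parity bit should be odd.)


Number of 1s in data: 3
Parity bit: 0

0


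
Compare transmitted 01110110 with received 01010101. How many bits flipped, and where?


XOR: 00100011

3 error(s) at position(s): 2, 6, 7


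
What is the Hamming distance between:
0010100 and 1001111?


XOR: 1011011
Count of 1s: 5

5


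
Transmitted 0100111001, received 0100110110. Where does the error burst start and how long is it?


XOR: 0000001111

Burst at position 6, length 4


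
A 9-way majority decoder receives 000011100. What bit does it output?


Ones: 3 out of 9
Threshold: 5

0 (3/9 voted 1)


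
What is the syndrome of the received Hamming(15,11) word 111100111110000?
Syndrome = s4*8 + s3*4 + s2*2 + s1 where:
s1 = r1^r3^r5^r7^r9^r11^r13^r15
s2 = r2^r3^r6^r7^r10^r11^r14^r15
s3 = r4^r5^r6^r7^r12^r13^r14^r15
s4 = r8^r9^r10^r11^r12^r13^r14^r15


s1=1, s2=1, s3=0, s4=0

Syndrome = 3 (error at position 3)


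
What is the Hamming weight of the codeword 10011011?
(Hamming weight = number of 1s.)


Counting 1s in 10011011

5


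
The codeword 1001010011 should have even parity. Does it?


Number of 1s: 5

No, parity error (5 ones)


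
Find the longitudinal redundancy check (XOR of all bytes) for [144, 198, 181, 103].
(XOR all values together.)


XOR chain: 144 ^ 198 ^ 181 ^ 103 = 132

132


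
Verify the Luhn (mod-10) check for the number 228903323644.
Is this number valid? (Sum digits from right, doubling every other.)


Luhn sum = 57
57 mod 10 = 7

Invalid (Luhn sum mod 10 = 7)


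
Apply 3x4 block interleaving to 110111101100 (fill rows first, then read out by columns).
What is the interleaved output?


Matrix:
  1101
  1110
  1100
Read columns: 111111010100

111111010100


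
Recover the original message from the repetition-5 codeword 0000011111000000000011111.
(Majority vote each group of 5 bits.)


Groups: 00000, 11111, 00000, 00000, 11111
Majority votes: 01001

01001
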